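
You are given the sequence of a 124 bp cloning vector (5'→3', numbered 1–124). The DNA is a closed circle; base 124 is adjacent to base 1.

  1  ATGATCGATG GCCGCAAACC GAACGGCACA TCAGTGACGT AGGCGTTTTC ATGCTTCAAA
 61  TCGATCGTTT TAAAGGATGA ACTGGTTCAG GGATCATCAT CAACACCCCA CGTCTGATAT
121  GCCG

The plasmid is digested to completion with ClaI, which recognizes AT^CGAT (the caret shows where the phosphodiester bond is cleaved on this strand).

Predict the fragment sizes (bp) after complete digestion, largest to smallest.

ClaI sites (ATCGAT) start at positions 4, 60.
ClaI cuts after base 2 of each site, so after positions 5, 61.
Circular molecule, 2 cuts → 2 fragments:
  6–61 → 56 bp
  62–124 then 1–5 → 63 + 5 = 68 bp
Sorted largest to smallest: 68, 56 bp.

68, 56 bp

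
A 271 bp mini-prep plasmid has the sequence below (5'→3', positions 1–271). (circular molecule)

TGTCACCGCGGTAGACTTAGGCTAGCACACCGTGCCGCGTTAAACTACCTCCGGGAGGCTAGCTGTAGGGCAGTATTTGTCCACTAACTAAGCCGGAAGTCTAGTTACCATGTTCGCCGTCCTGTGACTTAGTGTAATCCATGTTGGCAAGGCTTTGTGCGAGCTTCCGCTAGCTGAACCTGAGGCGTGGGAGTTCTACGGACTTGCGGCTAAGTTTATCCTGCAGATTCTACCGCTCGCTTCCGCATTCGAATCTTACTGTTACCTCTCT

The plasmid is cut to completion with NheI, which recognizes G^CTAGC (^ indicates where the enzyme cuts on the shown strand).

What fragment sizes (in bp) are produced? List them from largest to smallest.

123, 111, 37 bp

NheI sites (GCTAGC) start at positions 21, 58, 169.
NheI cuts after the first base of each site, so after positions 21, 58, 169.
Circular molecule, 3 cuts → 3 fragments:
  22–58 → 37 bp
  59–169 → 111 bp
  170–271 then 1–21 → 102 + 21 = 123 bp
Sorted largest to smallest: 123, 111, 37 bp.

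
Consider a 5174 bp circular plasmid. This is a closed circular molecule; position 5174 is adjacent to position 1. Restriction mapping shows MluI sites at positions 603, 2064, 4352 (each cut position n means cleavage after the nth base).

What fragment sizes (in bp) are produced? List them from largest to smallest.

Circular molecule, 3 cuts → 3 fragments:
  2064 − 603 = 1461 bp
  4352 − 2064 = 2288 bp
  wrap: 5174 − 4352 + 603 = 1425 bp
Sorted largest to smallest: 2288, 1461, 1425 bp.

2288, 1461, 1425 bp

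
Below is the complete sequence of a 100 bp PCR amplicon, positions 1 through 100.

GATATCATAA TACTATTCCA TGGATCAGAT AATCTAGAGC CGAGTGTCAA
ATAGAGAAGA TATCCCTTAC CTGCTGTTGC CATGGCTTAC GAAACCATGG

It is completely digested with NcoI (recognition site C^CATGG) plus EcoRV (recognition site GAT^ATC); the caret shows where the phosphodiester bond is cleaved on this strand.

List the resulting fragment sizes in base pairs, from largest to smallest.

NcoI sites (CCATGG) start at positions 18, 80, 95.
NcoI cuts after the first base of each site, so after positions 18, 80, 95.
EcoRV sites (GATATC) start at positions 1, 59.
EcoRV cuts after base 3 of each site, so after positions 3, 61.
Combined cut positions: 3, 18, 61, 80, 95.
Linear molecule, 5 cuts → 6 fragments:
  1–3 → 3 bp
  4–18 → 15 bp
  19–61 → 43 bp
  62–80 → 19 bp
  81–95 → 15 bp
  96–100 → 5 bp
Sorted largest to smallest: 43, 19, 15, 15, 5, 3 bp.

43, 19, 15, 15, 5, 3 bp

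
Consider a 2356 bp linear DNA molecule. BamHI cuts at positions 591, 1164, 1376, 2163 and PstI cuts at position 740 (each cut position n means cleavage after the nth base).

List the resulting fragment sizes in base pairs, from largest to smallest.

Combined cut positions (sorted): 591, 740, 1164, 1376, 2163.
Linear molecule, 5 cuts → 6 fragments:
  591 − 0 = 591 bp
  740 − 591 = 149 bp
  1164 − 740 = 424 bp
  1376 − 1164 = 212 bp
  2163 − 1376 = 787 bp
  2356 − 2163 = 193 bp
Sorted largest to smallest: 787, 591, 424, 212, 193, 149 bp.

787, 591, 424, 212, 193, 149 bp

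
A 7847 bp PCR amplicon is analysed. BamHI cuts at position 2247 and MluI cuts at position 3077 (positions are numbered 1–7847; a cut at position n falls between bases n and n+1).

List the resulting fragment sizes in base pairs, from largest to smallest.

4770, 2247, 830 bp

Combined cut positions (sorted): 2247, 3077.
Linear molecule, 2 cuts → 3 fragments:
  2247 − 0 = 2247 bp
  3077 − 2247 = 830 bp
  7847 − 3077 = 4770 bp
Sorted largest to smallest: 4770, 2247, 830 bp.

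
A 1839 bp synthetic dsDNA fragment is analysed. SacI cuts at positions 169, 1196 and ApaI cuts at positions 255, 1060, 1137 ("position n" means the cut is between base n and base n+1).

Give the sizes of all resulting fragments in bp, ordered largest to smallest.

Combined cut positions (sorted): 169, 255, 1060, 1137, 1196.
Linear molecule, 5 cuts → 6 fragments:
  169 − 0 = 169 bp
  255 − 169 = 86 bp
  1060 − 255 = 805 bp
  1137 − 1060 = 77 bp
  1196 − 1137 = 59 bp
  1839 − 1196 = 643 bp
Sorted largest to smallest: 805, 643, 169, 86, 77, 59 bp.

805, 643, 169, 86, 77, 59 bp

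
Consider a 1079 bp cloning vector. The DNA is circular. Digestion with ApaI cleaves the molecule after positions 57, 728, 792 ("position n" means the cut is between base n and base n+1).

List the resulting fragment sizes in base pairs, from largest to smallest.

671, 344, 64 bp

Circular molecule, 3 cuts → 3 fragments:
  728 − 57 = 671 bp
  792 − 728 = 64 bp
  wrap: 1079 − 792 + 57 = 344 bp
Sorted largest to smallest: 671, 344, 64 bp.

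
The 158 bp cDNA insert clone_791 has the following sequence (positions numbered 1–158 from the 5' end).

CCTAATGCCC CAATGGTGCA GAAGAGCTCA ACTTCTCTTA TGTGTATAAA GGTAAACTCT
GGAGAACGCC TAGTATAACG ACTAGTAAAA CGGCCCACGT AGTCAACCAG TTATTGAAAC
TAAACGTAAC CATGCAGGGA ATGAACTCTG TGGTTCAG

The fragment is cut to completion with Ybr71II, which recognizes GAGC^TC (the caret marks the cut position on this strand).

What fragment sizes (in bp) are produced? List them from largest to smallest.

The Ybr71II site (GAGCTC) starts at position 24.
Ybr71II cuts after base 4 of each site, so after position 27.
Linear molecule, 1 cut → 2 fragments:
  1–27 → 27 bp
  28–158 → 131 bp
Sorted largest to smallest: 131, 27 bp.

131, 27 bp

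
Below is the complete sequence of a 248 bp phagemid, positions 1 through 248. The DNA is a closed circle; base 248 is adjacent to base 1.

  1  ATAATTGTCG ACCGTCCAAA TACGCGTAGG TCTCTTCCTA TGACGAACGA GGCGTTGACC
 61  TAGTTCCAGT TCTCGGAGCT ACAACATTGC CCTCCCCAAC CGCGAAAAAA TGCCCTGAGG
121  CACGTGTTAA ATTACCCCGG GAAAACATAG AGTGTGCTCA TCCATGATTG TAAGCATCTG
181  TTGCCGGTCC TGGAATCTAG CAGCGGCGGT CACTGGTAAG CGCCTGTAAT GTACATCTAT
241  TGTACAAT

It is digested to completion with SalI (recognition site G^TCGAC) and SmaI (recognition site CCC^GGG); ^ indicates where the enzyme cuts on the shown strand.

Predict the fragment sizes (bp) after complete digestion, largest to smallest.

131, 117 bp

The SalI site (GTCGAC) starts at position 7.
SalI cuts after the first base of each site, so after position 7.
The SmaI site (CCCGGG) starts at position 136.
SmaI cuts after base 3 of each site, so after position 138.
Combined cut positions: 7, 138.
Circular molecule, 2 cuts → 2 fragments:
  8–138 → 131 bp
  139–248 then 1–7 → 110 + 7 = 117 bp
Sorted largest to smallest: 131, 117 bp.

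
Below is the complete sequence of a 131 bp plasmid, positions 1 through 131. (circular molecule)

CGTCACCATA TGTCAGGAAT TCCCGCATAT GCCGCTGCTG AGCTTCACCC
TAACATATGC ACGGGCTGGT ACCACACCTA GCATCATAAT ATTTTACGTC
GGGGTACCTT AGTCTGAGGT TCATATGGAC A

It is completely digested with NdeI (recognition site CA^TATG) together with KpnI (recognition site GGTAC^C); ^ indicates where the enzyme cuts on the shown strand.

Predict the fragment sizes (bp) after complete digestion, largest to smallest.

NdeI sites (CATATG) start at positions 7, 26, 54, 122.
NdeI cuts after base 2 of each site, so after positions 8, 27, 55, 123.
KpnI sites (GGTACC) start at positions 68, 103.
KpnI cuts after base 5 of each site (before the last base), so after positions 72, 107.
Combined cut positions: 8, 27, 55, 72, 107, 123.
Circular molecule, 6 cuts → 6 fragments:
  9–27 → 19 bp
  28–55 → 28 bp
  56–72 → 17 bp
  73–107 → 35 bp
  108–123 → 16 bp
  124–131 then 1–8 → 8 + 8 = 16 bp
Sorted largest to smallest: 35, 28, 19, 17, 16, 16 bp.

35, 28, 19, 17, 16, 16 bp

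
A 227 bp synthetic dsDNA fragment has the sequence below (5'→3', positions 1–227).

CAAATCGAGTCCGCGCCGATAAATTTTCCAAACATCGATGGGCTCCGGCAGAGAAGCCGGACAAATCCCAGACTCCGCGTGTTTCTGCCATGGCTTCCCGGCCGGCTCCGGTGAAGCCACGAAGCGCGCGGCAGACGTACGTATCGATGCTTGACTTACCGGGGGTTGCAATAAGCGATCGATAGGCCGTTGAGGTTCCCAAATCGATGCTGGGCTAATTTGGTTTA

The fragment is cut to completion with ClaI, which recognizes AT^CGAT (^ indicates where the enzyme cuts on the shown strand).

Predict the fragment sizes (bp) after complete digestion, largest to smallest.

109, 35, 35, 25, 23 bp

ClaI sites (ATCGAT) start at positions 34, 143, 178, 203.
ClaI cuts after base 2 of each site, so after positions 35, 144, 179, 204.
Linear molecule, 4 cuts → 5 fragments:
  1–35 → 35 bp
  36–144 → 109 bp
  145–179 → 35 bp
  180–204 → 25 bp
  205–227 → 23 bp
Sorted largest to smallest: 109, 35, 35, 25, 23 bp.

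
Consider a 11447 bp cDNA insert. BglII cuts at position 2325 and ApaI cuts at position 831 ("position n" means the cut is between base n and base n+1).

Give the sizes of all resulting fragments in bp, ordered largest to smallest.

Combined cut positions (sorted): 831, 2325.
Linear molecule, 2 cuts → 3 fragments:
  831 − 0 = 831 bp
  2325 − 831 = 1494 bp
  11447 − 2325 = 9122 bp
Sorted largest to smallest: 9122, 1494, 831 bp.

9122, 1494, 831 bp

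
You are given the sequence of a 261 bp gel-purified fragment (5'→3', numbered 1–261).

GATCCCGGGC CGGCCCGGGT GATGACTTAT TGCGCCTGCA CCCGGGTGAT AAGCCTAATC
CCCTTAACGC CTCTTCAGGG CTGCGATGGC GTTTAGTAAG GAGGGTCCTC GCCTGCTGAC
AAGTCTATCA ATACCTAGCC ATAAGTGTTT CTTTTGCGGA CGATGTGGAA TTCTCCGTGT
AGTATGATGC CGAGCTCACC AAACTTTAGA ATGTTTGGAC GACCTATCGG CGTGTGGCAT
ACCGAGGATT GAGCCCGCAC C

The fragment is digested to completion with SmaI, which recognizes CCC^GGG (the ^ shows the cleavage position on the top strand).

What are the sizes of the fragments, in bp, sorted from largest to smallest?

SmaI sites (CCCGGG) start at positions 4, 14, 41.
SmaI cuts after base 3 of each site, so after positions 6, 16, 43.
Linear molecule, 3 cuts → 4 fragments:
  1–6 → 6 bp
  7–16 → 10 bp
  17–43 → 27 bp
  44–261 → 218 bp
Sorted largest to smallest: 218, 27, 10, 6 bp.

218, 27, 10, 6 bp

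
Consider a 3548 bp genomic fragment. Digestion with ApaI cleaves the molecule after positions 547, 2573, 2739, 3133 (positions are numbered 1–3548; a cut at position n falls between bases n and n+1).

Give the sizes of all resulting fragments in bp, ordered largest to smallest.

Linear molecule, 4 cuts → 5 fragments:
  547 − 0 = 547 bp
  2573 − 547 = 2026 bp
  2739 − 2573 = 166 bp
  3133 − 2739 = 394 bp
  3548 − 3133 = 415 bp
Sorted largest to smallest: 2026, 547, 415, 394, 166 bp.

2026, 547, 415, 394, 166 bp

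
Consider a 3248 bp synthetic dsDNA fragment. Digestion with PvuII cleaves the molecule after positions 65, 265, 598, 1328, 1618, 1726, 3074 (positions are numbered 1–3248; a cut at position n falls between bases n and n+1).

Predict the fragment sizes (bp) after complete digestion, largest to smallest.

Linear molecule, 7 cuts → 8 fragments:
  65 − 0 = 65 bp
  265 − 65 = 200 bp
  598 − 265 = 333 bp
  1328 − 598 = 730 bp
  1618 − 1328 = 290 bp
  1726 − 1618 = 108 bp
  3074 − 1726 = 1348 bp
  3248 − 3074 = 174 bp
Sorted largest to smallest: 1348, 730, 333, 290, 200, 174, 108, 65 bp.

1348, 730, 333, 290, 200, 174, 108, 65 bp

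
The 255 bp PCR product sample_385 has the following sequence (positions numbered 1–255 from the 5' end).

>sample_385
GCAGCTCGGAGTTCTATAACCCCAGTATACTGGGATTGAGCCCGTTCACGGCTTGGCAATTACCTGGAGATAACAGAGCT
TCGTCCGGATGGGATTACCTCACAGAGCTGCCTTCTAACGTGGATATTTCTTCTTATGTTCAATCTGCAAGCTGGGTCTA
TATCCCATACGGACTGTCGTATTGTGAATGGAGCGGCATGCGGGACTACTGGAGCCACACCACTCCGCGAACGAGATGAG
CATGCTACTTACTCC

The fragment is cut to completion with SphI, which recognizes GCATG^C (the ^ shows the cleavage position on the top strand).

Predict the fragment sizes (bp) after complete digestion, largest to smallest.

SphI sites (GCATGC) start at positions 196, 240.
SphI cuts after base 5 of each site (before the last base), so after positions 200, 244.
Linear molecule, 2 cuts → 3 fragments:
  1–200 → 200 bp
  201–244 → 44 bp
  245–255 → 11 bp
Sorted largest to smallest: 200, 44, 11 bp.

200, 44, 11 bp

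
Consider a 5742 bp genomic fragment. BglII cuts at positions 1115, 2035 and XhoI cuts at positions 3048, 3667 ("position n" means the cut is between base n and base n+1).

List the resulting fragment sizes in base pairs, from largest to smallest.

Combined cut positions (sorted): 1115, 2035, 3048, 3667.
Linear molecule, 4 cuts → 5 fragments:
  1115 − 0 = 1115 bp
  2035 − 1115 = 920 bp
  3048 − 2035 = 1013 bp
  3667 − 3048 = 619 bp
  5742 − 3667 = 2075 bp
Sorted largest to smallest: 2075, 1115, 1013, 920, 619 bp.

2075, 1115, 1013, 920, 619 bp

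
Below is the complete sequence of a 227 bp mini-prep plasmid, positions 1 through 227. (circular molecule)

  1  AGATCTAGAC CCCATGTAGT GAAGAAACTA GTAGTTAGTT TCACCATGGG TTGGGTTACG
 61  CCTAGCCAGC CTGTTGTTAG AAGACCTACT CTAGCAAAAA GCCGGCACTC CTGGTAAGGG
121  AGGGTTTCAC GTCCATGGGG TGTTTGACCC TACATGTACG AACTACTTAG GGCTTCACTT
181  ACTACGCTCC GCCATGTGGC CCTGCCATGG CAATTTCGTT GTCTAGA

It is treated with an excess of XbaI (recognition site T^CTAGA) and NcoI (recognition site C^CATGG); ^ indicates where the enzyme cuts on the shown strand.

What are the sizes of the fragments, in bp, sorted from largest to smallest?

XbaI sites (TCTAGA) start at positions 4, 222.
XbaI cuts after the first base of each site, so after positions 4, 222.
NcoI sites (CCATGG) start at positions 44, 133, 205.
NcoI cuts after the first base of each site, so after positions 44, 133, 205.
Combined cut positions: 4, 44, 133, 205, 222.
Circular molecule, 5 cuts → 5 fragments:
  5–44 → 40 bp
  45–133 → 89 bp
  134–205 → 72 bp
  206–222 → 17 bp
  223–227 then 1–4 → 5 + 4 = 9 bp
Sorted largest to smallest: 89, 72, 40, 17, 9 bp.

89, 72, 40, 17, 9 bp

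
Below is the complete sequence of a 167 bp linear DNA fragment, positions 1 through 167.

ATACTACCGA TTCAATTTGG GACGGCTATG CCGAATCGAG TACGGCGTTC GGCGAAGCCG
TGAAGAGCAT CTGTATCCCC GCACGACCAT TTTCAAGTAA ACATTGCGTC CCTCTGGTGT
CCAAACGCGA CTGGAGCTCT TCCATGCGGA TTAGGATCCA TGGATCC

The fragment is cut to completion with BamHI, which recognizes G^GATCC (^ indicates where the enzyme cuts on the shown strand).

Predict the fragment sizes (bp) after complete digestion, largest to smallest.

154, 8, 5 bp

BamHI sites (GGATCC) start at positions 154, 162.
BamHI cuts after the first base of each site, so after positions 154, 162.
Linear molecule, 2 cuts → 3 fragments:
  1–154 → 154 bp
  155–162 → 8 bp
  163–167 → 5 bp
Sorted largest to smallest: 154, 8, 5 bp.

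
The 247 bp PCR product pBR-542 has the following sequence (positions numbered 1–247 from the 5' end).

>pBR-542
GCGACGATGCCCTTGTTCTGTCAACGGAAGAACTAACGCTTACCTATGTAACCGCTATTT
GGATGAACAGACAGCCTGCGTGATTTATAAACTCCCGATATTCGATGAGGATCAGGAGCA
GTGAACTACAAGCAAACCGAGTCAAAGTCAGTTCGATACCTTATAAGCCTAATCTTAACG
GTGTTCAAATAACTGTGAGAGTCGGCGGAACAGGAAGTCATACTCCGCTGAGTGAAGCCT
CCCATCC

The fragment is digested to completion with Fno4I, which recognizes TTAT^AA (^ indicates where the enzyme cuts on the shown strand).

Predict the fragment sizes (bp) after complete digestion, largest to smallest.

Fno4I sites (TTATAA) start at positions 85, 161.
Fno4I cuts after base 4 of each site, so after positions 88, 164.
Linear molecule, 2 cuts → 3 fragments:
  1–88 → 88 bp
  89–164 → 76 bp
  165–247 → 83 bp
Sorted largest to smallest: 88, 83, 76 bp.

88, 83, 76 bp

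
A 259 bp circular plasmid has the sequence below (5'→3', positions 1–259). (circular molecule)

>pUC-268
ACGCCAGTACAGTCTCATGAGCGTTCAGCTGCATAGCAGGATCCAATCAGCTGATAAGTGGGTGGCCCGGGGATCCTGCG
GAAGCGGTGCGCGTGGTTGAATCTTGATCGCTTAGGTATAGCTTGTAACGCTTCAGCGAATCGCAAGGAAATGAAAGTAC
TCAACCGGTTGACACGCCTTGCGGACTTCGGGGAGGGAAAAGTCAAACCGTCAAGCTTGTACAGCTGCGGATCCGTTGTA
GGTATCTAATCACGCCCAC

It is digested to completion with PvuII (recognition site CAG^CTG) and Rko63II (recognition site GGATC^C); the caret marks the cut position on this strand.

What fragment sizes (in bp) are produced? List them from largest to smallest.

149, 54, 25, 15, 9, 7 bp

PvuII sites (CAGCTG) start at positions 26, 48, 222.
PvuII cuts after base 3 of each site, so after positions 28, 50, 224.
Rko63II sites (GGATCC) start at positions 39, 71, 229.
Rko63II cuts after base 5 of each site (before the last base), so after positions 43, 75, 233.
Combined cut positions: 28, 43, 50, 75, 224, 233.
Circular molecule, 6 cuts → 6 fragments:
  29–43 → 15 bp
  44–50 → 7 bp
  51–75 → 25 bp
  76–224 → 149 bp
  225–233 → 9 bp
  234–259 then 1–28 → 26 + 28 = 54 bp
Sorted largest to smallest: 149, 54, 25, 15, 9, 7 bp.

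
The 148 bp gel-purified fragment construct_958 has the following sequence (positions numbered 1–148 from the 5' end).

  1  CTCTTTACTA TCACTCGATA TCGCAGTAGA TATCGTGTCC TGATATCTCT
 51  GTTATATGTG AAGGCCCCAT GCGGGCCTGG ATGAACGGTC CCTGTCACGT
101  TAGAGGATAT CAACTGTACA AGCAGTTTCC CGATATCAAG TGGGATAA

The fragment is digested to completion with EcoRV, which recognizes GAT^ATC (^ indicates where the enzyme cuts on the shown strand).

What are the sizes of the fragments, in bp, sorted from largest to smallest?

64, 26, 19, 14, 13, 12 bp

EcoRV sites (GATATC) start at positions 17, 29, 42, 106, 132.
EcoRV cuts after base 3 of each site, so after positions 19, 31, 44, 108, 134.
Linear molecule, 5 cuts → 6 fragments:
  1–19 → 19 bp
  20–31 → 12 bp
  32–44 → 13 bp
  45–108 → 64 bp
  109–134 → 26 bp
  135–148 → 14 bp
Sorted largest to smallest: 64, 26, 19, 14, 13, 12 bp.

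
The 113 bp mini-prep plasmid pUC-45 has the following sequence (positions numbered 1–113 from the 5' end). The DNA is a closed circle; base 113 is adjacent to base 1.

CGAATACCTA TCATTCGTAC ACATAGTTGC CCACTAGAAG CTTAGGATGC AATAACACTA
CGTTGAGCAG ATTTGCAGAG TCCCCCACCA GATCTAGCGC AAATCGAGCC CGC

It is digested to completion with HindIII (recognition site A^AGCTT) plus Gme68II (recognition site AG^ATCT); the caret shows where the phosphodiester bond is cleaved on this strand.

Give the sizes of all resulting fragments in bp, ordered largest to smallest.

The HindIII site (AAGCTT) starts at position 38.
HindIII cuts after the first base of each site, so after position 38.
The Gme68II site (AGATCT) starts at position 90.
Gme68II cuts after base 2 of each site, so after position 91.
Combined cut positions: 38, 91.
Circular molecule, 2 cuts → 2 fragments:
  39–91 → 53 bp
  92–113 then 1–38 → 22 + 38 = 60 bp
Sorted largest to smallest: 60, 53 bp.

60, 53 bp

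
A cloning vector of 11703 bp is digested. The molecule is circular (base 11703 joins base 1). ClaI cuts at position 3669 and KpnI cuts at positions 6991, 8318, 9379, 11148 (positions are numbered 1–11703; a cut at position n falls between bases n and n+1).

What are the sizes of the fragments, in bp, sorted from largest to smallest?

Combined cut positions (sorted): 3669, 6991, 8318, 9379, 11148.
Circular molecule, 5 cuts → 5 fragments:
  6991 − 3669 = 3322 bp
  8318 − 6991 = 1327 bp
  9379 − 8318 = 1061 bp
  11148 − 9379 = 1769 bp
  wrap: 11703 − 11148 + 3669 = 4224 bp
Sorted largest to smallest: 4224, 3322, 1769, 1327, 1061 bp.

4224, 3322, 1769, 1327, 1061 bp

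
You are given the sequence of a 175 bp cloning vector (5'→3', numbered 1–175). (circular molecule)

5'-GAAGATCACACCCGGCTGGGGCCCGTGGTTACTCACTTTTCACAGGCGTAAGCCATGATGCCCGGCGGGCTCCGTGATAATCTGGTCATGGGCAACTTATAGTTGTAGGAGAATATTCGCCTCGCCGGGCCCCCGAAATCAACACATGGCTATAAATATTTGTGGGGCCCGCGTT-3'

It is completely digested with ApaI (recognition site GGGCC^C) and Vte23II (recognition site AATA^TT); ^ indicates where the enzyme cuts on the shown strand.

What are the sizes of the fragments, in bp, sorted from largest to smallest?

92, 29, 27, 16, 11 bp

ApaI sites (GGGCCC) start at positions 19, 127, 165.
ApaI cuts after base 5 of each site (before the last base), so after positions 23, 131, 169.
Vte23II sites (AATATT) start at positions 112, 155.
Vte23II cuts after base 4 of each site, so after positions 115, 158.
Combined cut positions: 23, 115, 131, 158, 169.
Circular molecule, 5 cuts → 5 fragments:
  24–115 → 92 bp
  116–131 → 16 bp
  132–158 → 27 bp
  159–169 → 11 bp
  170–175 then 1–23 → 6 + 23 = 29 bp
Sorted largest to smallest: 92, 29, 27, 16, 11 bp.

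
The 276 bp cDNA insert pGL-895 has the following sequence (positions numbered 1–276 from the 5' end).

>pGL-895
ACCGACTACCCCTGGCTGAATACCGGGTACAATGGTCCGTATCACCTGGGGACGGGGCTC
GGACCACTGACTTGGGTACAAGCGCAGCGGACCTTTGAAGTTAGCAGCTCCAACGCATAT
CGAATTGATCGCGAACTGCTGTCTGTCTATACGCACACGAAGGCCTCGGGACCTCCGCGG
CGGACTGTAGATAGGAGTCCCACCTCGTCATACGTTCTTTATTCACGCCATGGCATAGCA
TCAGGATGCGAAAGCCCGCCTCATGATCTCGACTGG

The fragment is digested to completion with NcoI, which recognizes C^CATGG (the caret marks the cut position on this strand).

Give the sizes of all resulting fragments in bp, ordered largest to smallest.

The NcoI site (CCATGG) starts at position 228.
NcoI cuts after the first base of each site, so after position 228.
Linear molecule, 1 cut → 2 fragments:
  1–228 → 228 bp
  229–276 → 48 bp
Sorted largest to smallest: 228, 48 bp.

228, 48 bp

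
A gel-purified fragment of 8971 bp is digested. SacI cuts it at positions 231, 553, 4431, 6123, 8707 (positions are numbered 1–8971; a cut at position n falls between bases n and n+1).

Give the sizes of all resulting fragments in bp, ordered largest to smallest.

Linear molecule, 5 cuts → 6 fragments:
  231 − 0 = 231 bp
  553 − 231 = 322 bp
  4431 − 553 = 3878 bp
  6123 − 4431 = 1692 bp
  8707 − 6123 = 2584 bp
  8971 − 8707 = 264 bp
Sorted largest to smallest: 3878, 2584, 1692, 322, 264, 231 bp.

3878, 2584, 1692, 322, 264, 231 bp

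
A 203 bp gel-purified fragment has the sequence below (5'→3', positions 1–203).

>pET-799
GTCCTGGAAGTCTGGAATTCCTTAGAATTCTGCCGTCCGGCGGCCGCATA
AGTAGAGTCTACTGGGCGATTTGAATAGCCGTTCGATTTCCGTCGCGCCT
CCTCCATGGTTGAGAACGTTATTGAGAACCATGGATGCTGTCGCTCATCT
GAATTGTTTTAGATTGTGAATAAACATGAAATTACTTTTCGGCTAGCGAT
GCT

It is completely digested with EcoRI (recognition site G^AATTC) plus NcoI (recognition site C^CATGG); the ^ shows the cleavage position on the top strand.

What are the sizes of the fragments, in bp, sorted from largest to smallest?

79, 74, 25, 15, 10 bp

EcoRI sites (GAATTC) start at positions 15, 25.
EcoRI cuts after the first base of each site, so after positions 15, 25.
NcoI sites (CCATGG) start at positions 104, 129.
NcoI cuts after the first base of each site, so after positions 104, 129.
Combined cut positions: 15, 25, 104, 129.
Linear molecule, 4 cuts → 5 fragments:
  1–15 → 15 bp
  16–25 → 10 bp
  26–104 → 79 bp
  105–129 → 25 bp
  130–203 → 74 bp
Sorted largest to smallest: 79, 74, 25, 15, 10 bp.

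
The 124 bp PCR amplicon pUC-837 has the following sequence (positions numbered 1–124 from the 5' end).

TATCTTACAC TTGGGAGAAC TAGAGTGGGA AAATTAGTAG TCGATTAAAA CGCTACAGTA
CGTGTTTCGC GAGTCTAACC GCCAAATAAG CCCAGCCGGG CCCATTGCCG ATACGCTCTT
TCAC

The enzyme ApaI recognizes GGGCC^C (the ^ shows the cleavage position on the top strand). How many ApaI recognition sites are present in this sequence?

GGGCCC occurs starting at position 98.
ApaI cuts at 1 site.

1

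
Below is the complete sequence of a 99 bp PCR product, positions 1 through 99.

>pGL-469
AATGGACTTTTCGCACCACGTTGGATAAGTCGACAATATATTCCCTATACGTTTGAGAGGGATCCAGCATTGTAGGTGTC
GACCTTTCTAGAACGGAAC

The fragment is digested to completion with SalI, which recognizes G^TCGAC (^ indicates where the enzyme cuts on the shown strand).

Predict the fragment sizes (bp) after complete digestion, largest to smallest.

49, 29, 21 bp

SalI sites (GTCGAC) start at positions 29, 78.
SalI cuts after the first base of each site, so after positions 29, 78.
Linear molecule, 2 cuts → 3 fragments:
  1–29 → 29 bp
  30–78 → 49 bp
  79–99 → 21 bp
Sorted largest to smallest: 49, 29, 21 bp.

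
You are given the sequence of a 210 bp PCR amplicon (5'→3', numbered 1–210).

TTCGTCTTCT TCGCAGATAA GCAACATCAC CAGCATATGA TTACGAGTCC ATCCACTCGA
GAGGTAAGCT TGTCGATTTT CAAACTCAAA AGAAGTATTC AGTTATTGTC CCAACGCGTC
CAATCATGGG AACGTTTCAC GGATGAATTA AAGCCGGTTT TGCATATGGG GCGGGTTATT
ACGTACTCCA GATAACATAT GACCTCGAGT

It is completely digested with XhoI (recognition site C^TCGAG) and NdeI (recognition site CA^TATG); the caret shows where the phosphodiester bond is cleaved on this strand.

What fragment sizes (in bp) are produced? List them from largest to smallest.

108, 35, 33, 21, 7, 6 bp

XhoI sites (CTCGAG) start at positions 56, 204.
XhoI cuts after the first base of each site, so after positions 56, 204.
NdeI sites (CATATG) start at positions 34, 163, 196.
NdeI cuts after base 2 of each site, so after positions 35, 164, 197.
Combined cut positions: 35, 56, 164, 197, 204.
Linear molecule, 5 cuts → 6 fragments:
  1–35 → 35 bp
  36–56 → 21 bp
  57–164 → 108 bp
  165–197 → 33 bp
  198–204 → 7 bp
  205–210 → 6 bp
Sorted largest to smallest: 108, 35, 33, 21, 7, 6 bp.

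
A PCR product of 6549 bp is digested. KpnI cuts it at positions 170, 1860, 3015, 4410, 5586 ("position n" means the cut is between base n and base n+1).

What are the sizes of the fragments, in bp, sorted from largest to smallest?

1690, 1395, 1176, 1155, 963, 170 bp

Linear molecule, 5 cuts → 6 fragments:
  170 − 0 = 170 bp
  1860 − 170 = 1690 bp
  3015 − 1860 = 1155 bp
  4410 − 3015 = 1395 bp
  5586 − 4410 = 1176 bp
  6549 − 5586 = 963 bp
Sorted largest to smallest: 1690, 1395, 1176, 1155, 963, 170 bp.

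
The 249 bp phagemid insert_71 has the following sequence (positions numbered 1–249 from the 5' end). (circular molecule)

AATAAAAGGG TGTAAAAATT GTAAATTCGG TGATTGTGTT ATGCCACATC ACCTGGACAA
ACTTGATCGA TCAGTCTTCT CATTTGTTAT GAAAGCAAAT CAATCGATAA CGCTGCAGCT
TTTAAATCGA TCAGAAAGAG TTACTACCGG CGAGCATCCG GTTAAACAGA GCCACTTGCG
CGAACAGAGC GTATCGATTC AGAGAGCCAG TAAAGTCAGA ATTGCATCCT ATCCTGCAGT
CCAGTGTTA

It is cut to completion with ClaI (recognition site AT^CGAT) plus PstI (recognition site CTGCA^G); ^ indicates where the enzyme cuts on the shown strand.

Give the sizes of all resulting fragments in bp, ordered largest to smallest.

78, 67, 44, 37, 13, 10 bp

ClaI sites (ATCGAT) start at positions 66, 103, 126, 193.
ClaI cuts after base 2 of each site, so after positions 67, 104, 127, 194.
PstI sites (CTGCAG) start at positions 113, 234.
PstI cuts after base 5 of each site (before the last base), so after positions 117, 238.
Combined cut positions: 67, 104, 117, 127, 194, 238.
Circular molecule, 6 cuts → 6 fragments:
  68–104 → 37 bp
  105–117 → 13 bp
  118–127 → 10 bp
  128–194 → 67 bp
  195–238 → 44 bp
  239–249 then 1–67 → 11 + 67 = 78 bp
Sorted largest to smallest: 78, 67, 44, 37, 13, 10 bp.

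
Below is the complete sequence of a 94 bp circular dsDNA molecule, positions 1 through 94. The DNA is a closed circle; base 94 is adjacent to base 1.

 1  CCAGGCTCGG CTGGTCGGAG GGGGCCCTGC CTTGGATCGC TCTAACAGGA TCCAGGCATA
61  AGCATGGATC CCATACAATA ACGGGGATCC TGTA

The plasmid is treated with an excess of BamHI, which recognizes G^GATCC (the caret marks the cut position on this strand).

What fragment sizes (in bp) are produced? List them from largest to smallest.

57, 19, 18 bp

BamHI sites (GGATCC) start at positions 48, 66, 85.
BamHI cuts after the first base of each site, so after positions 48, 66, 85.
Circular molecule, 3 cuts → 3 fragments:
  49–66 → 18 bp
  67–85 → 19 bp
  86–94 then 1–48 → 9 + 48 = 57 bp
Sorted largest to smallest: 57, 19, 18 bp.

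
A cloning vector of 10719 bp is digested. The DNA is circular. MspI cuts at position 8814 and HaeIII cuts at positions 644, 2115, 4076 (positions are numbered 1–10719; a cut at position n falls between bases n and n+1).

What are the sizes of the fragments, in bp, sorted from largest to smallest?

4738, 2549, 1961, 1471 bp

Combined cut positions (sorted): 644, 2115, 4076, 8814.
Circular molecule, 4 cuts → 4 fragments:
  2115 − 644 = 1471 bp
  4076 − 2115 = 1961 bp
  8814 − 4076 = 4738 bp
  wrap: 10719 − 8814 + 644 = 2549 bp
Sorted largest to smallest: 4738, 2549, 1961, 1471 bp.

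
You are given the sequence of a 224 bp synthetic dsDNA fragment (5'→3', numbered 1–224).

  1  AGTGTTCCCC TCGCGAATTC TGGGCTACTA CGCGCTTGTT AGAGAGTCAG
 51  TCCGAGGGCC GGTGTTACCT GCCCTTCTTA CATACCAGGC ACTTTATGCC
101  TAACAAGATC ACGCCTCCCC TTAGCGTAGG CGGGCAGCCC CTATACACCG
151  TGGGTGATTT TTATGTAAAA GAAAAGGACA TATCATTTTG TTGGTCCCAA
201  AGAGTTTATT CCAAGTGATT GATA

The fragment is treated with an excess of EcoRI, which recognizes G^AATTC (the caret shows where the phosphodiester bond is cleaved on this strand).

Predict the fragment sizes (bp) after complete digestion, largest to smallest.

The EcoRI site (GAATTC) starts at position 15.
EcoRI cuts after the first base of each site, so after position 15.
Linear molecule, 1 cut → 2 fragments:
  1–15 → 15 bp
  16–224 → 209 bp
Sorted largest to smallest: 209, 15 bp.

209, 15 bp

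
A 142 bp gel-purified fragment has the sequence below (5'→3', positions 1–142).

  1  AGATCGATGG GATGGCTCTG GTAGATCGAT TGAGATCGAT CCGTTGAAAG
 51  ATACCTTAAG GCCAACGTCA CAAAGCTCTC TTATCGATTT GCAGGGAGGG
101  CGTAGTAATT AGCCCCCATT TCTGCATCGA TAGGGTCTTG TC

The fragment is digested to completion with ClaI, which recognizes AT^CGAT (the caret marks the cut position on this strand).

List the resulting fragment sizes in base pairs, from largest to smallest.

ClaI sites (ATCGAT) start at positions 3, 25, 35, 83, 126.
ClaI cuts after base 2 of each site, so after positions 4, 26, 36, 84, 127.
Linear molecule, 5 cuts → 6 fragments:
  1–4 → 4 bp
  5–26 → 22 bp
  27–36 → 10 bp
  37–84 → 48 bp
  85–127 → 43 bp
  128–142 → 15 bp
Sorted largest to smallest: 48, 43, 22, 15, 10, 4 bp.

48, 43, 22, 15, 10, 4 bp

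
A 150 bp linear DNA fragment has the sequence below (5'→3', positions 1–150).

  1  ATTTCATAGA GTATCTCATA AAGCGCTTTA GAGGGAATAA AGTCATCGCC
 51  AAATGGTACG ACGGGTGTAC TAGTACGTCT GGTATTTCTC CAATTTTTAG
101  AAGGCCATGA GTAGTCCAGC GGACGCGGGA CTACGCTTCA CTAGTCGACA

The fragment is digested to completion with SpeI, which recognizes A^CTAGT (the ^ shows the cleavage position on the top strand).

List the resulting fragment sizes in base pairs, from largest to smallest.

SpeI sites (ACTAGT) start at positions 69, 140.
SpeI cuts after the first base of each site, so after positions 69, 140.
Linear molecule, 2 cuts → 3 fragments:
  1–69 → 69 bp
  70–140 → 71 bp
  141–150 → 10 bp
Sorted largest to smallest: 71, 69, 10 bp.

71, 69, 10 bp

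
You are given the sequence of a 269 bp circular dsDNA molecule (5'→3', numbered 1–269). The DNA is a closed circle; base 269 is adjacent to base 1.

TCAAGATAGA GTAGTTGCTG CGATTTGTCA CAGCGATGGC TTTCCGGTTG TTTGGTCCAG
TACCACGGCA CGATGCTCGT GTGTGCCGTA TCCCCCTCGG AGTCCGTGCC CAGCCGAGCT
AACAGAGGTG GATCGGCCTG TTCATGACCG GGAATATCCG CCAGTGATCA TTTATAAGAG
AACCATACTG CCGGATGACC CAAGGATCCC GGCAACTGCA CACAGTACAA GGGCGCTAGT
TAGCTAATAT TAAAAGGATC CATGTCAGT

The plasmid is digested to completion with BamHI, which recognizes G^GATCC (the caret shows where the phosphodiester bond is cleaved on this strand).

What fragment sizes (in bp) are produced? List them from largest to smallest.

217, 52 bp

BamHI sites (GGATCC) start at positions 204, 256.
BamHI cuts after the first base of each site, so after positions 204, 256.
Circular molecule, 2 cuts → 2 fragments:
  205–256 → 52 bp
  257–269 then 1–204 → 13 + 204 = 217 bp
Sorted largest to smallest: 217, 52 bp.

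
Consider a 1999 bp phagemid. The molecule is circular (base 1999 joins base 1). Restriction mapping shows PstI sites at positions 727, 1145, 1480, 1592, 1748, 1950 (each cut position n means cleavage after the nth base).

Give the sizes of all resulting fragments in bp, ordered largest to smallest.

776, 418, 335, 202, 156, 112 bp

Circular molecule, 6 cuts → 6 fragments:
  1145 − 727 = 418 bp
  1480 − 1145 = 335 bp
  1592 − 1480 = 112 bp
  1748 − 1592 = 156 bp
  1950 − 1748 = 202 bp
  wrap: 1999 − 1950 + 727 = 776 bp
Sorted largest to smallest: 776, 418, 335, 202, 156, 112 bp.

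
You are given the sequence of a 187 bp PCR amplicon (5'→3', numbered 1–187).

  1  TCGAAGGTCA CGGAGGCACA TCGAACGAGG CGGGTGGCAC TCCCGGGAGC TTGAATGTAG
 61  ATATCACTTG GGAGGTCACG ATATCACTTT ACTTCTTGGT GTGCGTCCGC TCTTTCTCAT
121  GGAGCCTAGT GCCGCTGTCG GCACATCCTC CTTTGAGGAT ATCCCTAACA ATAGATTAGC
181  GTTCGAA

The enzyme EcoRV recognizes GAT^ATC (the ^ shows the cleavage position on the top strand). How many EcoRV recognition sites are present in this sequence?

3

GATATC occurs starting at positions 60, 80, 158.
EcoRV cuts at 3 sites.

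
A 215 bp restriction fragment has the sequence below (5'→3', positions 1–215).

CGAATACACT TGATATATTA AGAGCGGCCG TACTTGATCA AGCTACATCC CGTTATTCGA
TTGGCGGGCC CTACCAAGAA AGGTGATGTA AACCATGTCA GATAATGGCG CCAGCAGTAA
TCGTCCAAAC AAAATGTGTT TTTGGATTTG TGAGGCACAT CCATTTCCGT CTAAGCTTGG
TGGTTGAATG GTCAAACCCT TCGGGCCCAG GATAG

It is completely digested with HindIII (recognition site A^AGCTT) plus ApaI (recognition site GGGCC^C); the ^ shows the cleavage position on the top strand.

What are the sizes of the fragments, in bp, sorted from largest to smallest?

The HindIII site (AAGCTT) starts at position 173.
HindIII cuts after the first base of each site, so after position 173.
ApaI sites (GGGCCC) start at positions 66, 203.
ApaI cuts after base 5 of each site (before the last base), so after positions 70, 207.
Combined cut positions: 70, 173, 207.
Linear molecule, 3 cuts → 4 fragments:
  1–70 → 70 bp
  71–173 → 103 bp
  174–207 → 34 bp
  208–215 → 8 bp
Sorted largest to smallest: 103, 70, 34, 8 bp.

103, 70, 34, 8 bp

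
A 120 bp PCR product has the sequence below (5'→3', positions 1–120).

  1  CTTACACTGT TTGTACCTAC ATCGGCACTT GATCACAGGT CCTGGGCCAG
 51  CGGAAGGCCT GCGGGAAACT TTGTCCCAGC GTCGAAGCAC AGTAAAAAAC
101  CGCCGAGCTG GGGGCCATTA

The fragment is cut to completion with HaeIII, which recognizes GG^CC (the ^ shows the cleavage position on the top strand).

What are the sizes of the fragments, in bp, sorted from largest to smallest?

HaeIII sites (GGCC) start at positions 45, 56, 113.
HaeIII cuts after base 2 of each site, so after positions 46, 57, 114.
Linear molecule, 3 cuts → 4 fragments:
  1–46 → 46 bp
  47–57 → 11 bp
  58–114 → 57 bp
  115–120 → 6 bp
Sorted largest to smallest: 57, 46, 11, 6 bp.

57, 46, 11, 6 bp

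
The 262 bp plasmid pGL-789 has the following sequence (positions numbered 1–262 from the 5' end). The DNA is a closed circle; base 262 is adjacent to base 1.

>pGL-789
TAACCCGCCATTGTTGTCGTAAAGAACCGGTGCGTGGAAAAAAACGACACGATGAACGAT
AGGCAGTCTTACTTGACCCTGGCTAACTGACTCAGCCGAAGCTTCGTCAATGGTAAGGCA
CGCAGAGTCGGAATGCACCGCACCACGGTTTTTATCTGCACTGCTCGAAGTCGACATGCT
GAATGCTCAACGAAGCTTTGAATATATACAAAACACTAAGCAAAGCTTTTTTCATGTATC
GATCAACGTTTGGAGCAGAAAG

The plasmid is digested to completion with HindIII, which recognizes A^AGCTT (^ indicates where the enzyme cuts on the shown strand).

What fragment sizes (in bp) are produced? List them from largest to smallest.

HindIII sites (AAGCTT) start at positions 99, 193, 223.
HindIII cuts after the first base of each site, so after positions 99, 193, 223.
Circular molecule, 3 cuts → 3 fragments:
  100–193 → 94 bp
  194–223 → 30 bp
  224–262 then 1–99 → 39 + 99 = 138 bp
Sorted largest to smallest: 138, 94, 30 bp.

138, 94, 30 bp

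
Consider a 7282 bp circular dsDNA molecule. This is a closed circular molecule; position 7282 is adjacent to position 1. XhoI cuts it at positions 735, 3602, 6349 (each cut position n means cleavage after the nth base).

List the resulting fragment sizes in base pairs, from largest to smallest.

Circular molecule, 3 cuts → 3 fragments:
  3602 − 735 = 2867 bp
  6349 − 3602 = 2747 bp
  wrap: 7282 − 6349 + 735 = 1668 bp
Sorted largest to smallest: 2867, 2747, 1668 bp.

2867, 2747, 1668 bp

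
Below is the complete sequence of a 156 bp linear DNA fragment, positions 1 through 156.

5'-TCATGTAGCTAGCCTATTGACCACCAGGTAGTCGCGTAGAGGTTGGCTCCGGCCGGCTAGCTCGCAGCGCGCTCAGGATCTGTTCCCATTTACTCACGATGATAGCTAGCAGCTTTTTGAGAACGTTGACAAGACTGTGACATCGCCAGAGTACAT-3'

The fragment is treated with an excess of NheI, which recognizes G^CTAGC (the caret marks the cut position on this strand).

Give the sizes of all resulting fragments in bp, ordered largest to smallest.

NheI sites (GCTAGC) start at positions 8, 56, 105.
NheI cuts after the first base of each site, so after positions 8, 56, 105.
Linear molecule, 3 cuts → 4 fragments:
  1–8 → 8 bp
  9–56 → 48 bp
  57–105 → 49 bp
  106–156 → 51 bp
Sorted largest to smallest: 51, 49, 48, 8 bp.

51, 49, 48, 8 bp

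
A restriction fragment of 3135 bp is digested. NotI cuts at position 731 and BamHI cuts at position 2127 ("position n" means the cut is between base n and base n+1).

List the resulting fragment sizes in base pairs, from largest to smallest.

Combined cut positions (sorted): 731, 2127.
Linear molecule, 2 cuts → 3 fragments:
  731 − 0 = 731 bp
  2127 − 731 = 1396 bp
  3135 − 2127 = 1008 bp
Sorted largest to smallest: 1396, 1008, 731 bp.

1396, 1008, 731 bp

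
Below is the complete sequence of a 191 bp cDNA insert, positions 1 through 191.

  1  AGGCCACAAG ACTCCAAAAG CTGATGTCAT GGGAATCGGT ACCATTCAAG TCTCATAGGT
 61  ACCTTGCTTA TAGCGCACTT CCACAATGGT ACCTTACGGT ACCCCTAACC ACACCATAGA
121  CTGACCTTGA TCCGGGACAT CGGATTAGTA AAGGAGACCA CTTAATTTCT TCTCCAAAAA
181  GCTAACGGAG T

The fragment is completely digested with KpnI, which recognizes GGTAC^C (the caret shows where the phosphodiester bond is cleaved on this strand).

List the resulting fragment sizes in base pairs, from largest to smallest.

KpnI sites (GGTACC) start at positions 38, 58, 88, 98.
KpnI cuts after base 5 of each site (before the last base), so after positions 42, 62, 92, 102.
Linear molecule, 4 cuts → 5 fragments:
  1–42 → 42 bp
  43–62 → 20 bp
  63–92 → 30 bp
  93–102 → 10 bp
  103–191 → 89 bp
Sorted largest to smallest: 89, 42, 30, 20, 10 bp.

89, 42, 30, 20, 10 bp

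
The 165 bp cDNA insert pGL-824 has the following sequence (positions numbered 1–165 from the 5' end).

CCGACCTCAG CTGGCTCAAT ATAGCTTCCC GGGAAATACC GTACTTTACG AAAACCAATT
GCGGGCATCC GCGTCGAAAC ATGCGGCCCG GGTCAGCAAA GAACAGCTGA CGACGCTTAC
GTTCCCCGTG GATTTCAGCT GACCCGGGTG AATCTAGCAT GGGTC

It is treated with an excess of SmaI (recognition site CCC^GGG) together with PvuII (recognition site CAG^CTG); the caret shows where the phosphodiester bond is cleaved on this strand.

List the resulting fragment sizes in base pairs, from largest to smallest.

SmaI sites (CCCGGG) start at positions 28, 87, 143.
SmaI cuts after base 3 of each site, so after positions 30, 89, 145.
PvuII sites (CAGCTG) start at positions 8, 104, 136.
PvuII cuts after base 3 of each site, so after positions 10, 106, 138.
Combined cut positions: 10, 30, 89, 106, 138, 145.
Linear molecule, 6 cuts → 7 fragments:
  1–10 → 10 bp
  11–30 → 20 bp
  31–89 → 59 bp
  90–106 → 17 bp
  107–138 → 32 bp
  139–145 → 7 bp
  146–165 → 20 bp
Sorted largest to smallest: 59, 32, 20, 20, 17, 10, 7 bp.

59, 32, 20, 20, 17, 10, 7 bp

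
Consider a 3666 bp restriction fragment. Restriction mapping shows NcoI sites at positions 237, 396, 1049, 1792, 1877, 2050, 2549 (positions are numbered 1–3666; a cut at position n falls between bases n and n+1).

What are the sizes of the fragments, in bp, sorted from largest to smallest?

1117, 743, 653, 499, 237, 173, 159, 85 bp

Linear molecule, 7 cuts → 8 fragments:
  237 − 0 = 237 bp
  396 − 237 = 159 bp
  1049 − 396 = 653 bp
  1792 − 1049 = 743 bp
  1877 − 1792 = 85 bp
  2050 − 1877 = 173 bp
  2549 − 2050 = 499 bp
  3666 − 2549 = 1117 bp
Sorted largest to smallest: 1117, 743, 653, 499, 237, 173, 159, 85 bp.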